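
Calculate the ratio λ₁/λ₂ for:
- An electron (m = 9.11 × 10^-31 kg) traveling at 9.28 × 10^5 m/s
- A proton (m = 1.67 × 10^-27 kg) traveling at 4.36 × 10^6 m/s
λ₁/λ₂ = 8.61 × 10^3

Using λ = h/(mv):

λ₁ = h/(m₁v₁) = 7.84 × 10^-10 m
λ₂ = h/(m₂v₂) = 9.10 × 10^-14 m

Ratio λ₁/λ₂ = (m₂v₂)/(m₁v₁)
         = (1.67 × 10^-27 kg × 4.36 × 10^6 m/s) / (9.11 × 10^-31 kg × 9.28 × 10^5 m/s)
         = 8.61 × 10^3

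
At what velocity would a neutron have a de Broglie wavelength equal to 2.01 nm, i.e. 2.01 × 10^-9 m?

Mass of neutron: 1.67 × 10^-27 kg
1.97 × 10^2 m/s

From λ = h/(mv), solve for v:

v = h/(mλ)
v = (6.626 × 10^-34 J·s) / (1.67 × 10^-27 kg × 2.01 × 10^-9 m)
v = 1.97 × 10^2 m/s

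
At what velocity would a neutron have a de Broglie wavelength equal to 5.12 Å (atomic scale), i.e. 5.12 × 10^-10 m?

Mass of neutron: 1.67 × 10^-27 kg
7.75 × 10^2 m/s

From λ = h/(mv), solve for v:

v = h/(mλ)
v = (6.626 × 10^-34 J·s) / (1.67 × 10^-27 kg × 5.12 × 10^-10 m)
v = 7.75 × 10^2 m/s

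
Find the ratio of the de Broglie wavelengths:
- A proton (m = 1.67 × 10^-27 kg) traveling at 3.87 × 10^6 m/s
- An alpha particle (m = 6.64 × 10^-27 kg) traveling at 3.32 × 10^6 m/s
λ₁/λ₂ = 3.41

Using λ = h/(mv):

λ₁ = h/(m₁v₁) = 1.03 × 10^-13 m
λ₂ = h/(m₂v₂) = 3.01 × 10^-14 m

Ratio λ₁/λ₂ = (m₂v₂)/(m₁v₁)
         = (6.64 × 10^-27 kg × 3.32 × 10^6 m/s) / (1.67 × 10^-27 kg × 3.87 × 10^6 m/s)
         = 3.41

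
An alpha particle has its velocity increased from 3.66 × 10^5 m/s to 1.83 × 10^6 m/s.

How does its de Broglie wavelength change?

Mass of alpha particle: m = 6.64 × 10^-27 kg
The wavelength decreases by a factor of 5.

Using λ = h/(mv):

Initial wavelength: λ₁ = h/(mv₁) = 2.73 × 10^-13 m
Final wavelength: λ₂ = h/(mv₂) = 5.45 × 10^-14 m

Since λ ∝ 1/v, when velocity increases by a factor of 5, the wavelength decreases by a factor of 5.

λ₂/λ₁ = v₁/v₂ = 1/5

The wavelength decreases by a factor of 5.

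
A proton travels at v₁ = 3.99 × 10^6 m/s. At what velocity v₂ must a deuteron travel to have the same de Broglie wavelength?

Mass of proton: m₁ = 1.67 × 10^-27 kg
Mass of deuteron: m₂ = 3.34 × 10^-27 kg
v₂ = 2.00 × 10^6 m/s

For equal de Broglie wavelengths: λ₁ = λ₂

h/(m₁v₁) = h/(m₂v₂)
m₁v₁ = m₂v₂
v₂ = v₁ · (m₁/m₂)

v₂ = 3.99 × 10^6 m/s × (1.67 × 10^-27 kg / 3.34 × 10^-27 kg)
v₂ = 2.00 × 10^6 m/s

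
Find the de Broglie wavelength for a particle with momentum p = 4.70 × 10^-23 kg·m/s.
1.41 × 10^-11 m

Using the de Broglie relation λ = h/p:

λ = h/p
λ = (6.626 × 10^-34 J·s) / (4.70 × 10^-23 kg·m/s)
λ = 1.41 × 10^-11 m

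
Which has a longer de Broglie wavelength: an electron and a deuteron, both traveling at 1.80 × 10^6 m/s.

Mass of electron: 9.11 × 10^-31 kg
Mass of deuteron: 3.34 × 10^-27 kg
The electron has the longer wavelength.

Using λ = h/(mv), since both particles have the same velocity, the wavelength depends only on mass.

For electron: λ₁ = h/(m₁v) = 4.04 × 10^-10 m
For deuteron: λ₂ = h/(m₂v) = 1.10 × 10^-13 m

Since λ ∝ 1/m at constant velocity, the lighter particle has the longer wavelength.

The electron has the longer de Broglie wavelength.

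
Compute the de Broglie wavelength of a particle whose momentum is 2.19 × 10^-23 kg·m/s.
3.03 × 10^-11 m

Using the de Broglie relation λ = h/p:

λ = h/p
λ = (6.626 × 10^-34 J·s) / (2.19 × 10^-23 kg·m/s)
λ = 3.03 × 10^-11 m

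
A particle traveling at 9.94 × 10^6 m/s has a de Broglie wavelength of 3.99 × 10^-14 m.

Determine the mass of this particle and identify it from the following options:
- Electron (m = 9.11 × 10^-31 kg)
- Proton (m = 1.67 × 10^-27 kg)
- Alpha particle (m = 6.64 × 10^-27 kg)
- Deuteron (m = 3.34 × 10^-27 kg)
The particle is a proton.

From λ = h/(mv), solve for mass:

m = h/(λv)
m = (6.626 × 10^-34 J·s) / (3.99 × 10^-14 m × 9.94 × 10^6 m/s)
m = 1.67 × 10^-27 kg

Comparing with the listed masses, this is closest to a proton.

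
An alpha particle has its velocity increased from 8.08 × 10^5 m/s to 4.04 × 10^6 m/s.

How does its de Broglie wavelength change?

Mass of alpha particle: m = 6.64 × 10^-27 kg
The wavelength decreases by a factor of 5.

Using λ = h/(mv):

Initial wavelength: λ₁ = h/(mv₁) = 1.24 × 10^-13 m
Final wavelength: λ₂ = h/(mv₂) = 2.47 × 10^-14 m

Since λ ∝ 1/v, when velocity increases by a factor of 5, the wavelength decreases by a factor of 5.

λ₂/λ₁ = v₁/v₂ = 1/5

The wavelength decreases by a factor of 5.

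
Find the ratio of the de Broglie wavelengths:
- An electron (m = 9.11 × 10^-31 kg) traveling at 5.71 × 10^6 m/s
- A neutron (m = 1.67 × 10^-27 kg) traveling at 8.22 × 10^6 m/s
λ₁/λ₂ = 2.64 × 10^3

Using λ = h/(mv):

λ₁ = h/(m₁v₁) = 1.27 × 10^-10 m
λ₂ = h/(m₂v₂) = 4.83 × 10^-14 m

Ratio λ₁/λ₂ = (m₂v₂)/(m₁v₁)
         = (1.67 × 10^-27 kg × 8.22 × 10^6 m/s) / (9.11 × 10^-31 kg × 5.71 × 10^6 m/s)
         = 2.64 × 10^3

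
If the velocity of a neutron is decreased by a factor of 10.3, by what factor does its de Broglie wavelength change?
The wavelength increases by a factor of 10.3.

From λ = h/(mv), the wavelength is inversely proportional to velocity:

λ ∝ 1/v

If v → v/10.3, then λ → 10.3λ

When velocity is decreased by a factor of 10.3, the wavelength increases by a factor of 10.3.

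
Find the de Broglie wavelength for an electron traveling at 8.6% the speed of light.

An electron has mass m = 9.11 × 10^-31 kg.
2.82 × 10^-11 m

Using the de Broglie relation λ = h/(mv):

v = 8.6% × c = 2.578 × 10^7 m/s

λ = h/(mv)
λ = (6.626 × 10^-34 J·s) / (9.11 × 10^-31 kg × 2.578 × 10^7 m/s)
λ = 2.82 × 10^-11 m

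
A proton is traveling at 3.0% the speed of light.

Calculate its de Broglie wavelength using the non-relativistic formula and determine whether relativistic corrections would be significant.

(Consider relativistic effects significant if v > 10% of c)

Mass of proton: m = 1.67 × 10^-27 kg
No, relativistic corrections are not needed.

Using the non-relativistic de Broglie formula λ = h/(mv):

v = 3.0% × c = 8.994 × 10^6 m/s

λ = h/(mv)
λ = (6.626 × 10^-34 J·s) / (1.67 × 10^-27 kg × 8.994 × 10^6 m/s)
λ = 4.41 × 10^-14 m

Since v = 3.0% of c < 10% of c, relativistic corrections are NOT significant and this non-relativistic result is a good approximation.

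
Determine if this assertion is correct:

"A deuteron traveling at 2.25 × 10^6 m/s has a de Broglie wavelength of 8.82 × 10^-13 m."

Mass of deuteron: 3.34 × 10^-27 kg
False

The claim is incorrect.

Using λ = h/(mv):
λ = (6.626 × 10^-34 J·s) / (3.34 × 10^-27 kg × 2.25 × 10^6 m/s)
λ = 8.82 × 10^-14 m

The actual wavelength differs from the claimed 8.82 × 10^-13 m.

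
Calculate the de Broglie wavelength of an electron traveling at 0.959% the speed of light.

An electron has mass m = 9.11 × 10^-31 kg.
2.53 × 10^-10 m

Using the de Broglie relation λ = h/(mv):

v = 0.959% × c = 2.875 × 10^6 m/s

λ = h/(mv)
λ = (6.626 × 10^-34 J·s) / (9.11 × 10^-31 kg × 2.875 × 10^6 m/s)
λ = 2.53 × 10^-10 m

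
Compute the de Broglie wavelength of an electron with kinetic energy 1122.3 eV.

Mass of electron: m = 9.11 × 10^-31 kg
3.66 × 10^-11 m

Using λ = h/√(2mKE):

First convert KE to Joules: KE = 1122.3 eV = 1.798 × 10^-16 J

λ = h/√(2mKE)
λ = (6.626 × 10^-34 J·s) / √(2 × 9.11 × 10^-31 kg × 1.798 × 10^-16 J)
λ = 3.66 × 10^-11 m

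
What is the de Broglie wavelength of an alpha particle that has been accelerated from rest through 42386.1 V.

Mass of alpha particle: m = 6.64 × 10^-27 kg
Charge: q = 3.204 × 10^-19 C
4.93 × 10^-14 m

When a particle is accelerated through voltage V, it gains kinetic energy KE = qV.

The de Broglie wavelength is then λ = h/√(2mqV):

λ = h/√(2mqV)
λ = (6.626 × 10^-34 J·s) / √(2 × 6.64 × 10^-27 kg × 3.204 × 10^-19 C × 42386.1 V)
λ = 4.93 × 10^-14 m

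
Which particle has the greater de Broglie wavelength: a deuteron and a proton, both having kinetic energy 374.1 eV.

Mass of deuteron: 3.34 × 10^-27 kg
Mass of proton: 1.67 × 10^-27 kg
The proton has the longer wavelength.

Using λ = h/√(2mKE):

For deuteron: λ₁ = h/√(2m₁KE) = 1.05 × 10^-12 m
For proton: λ₂ = h/√(2m₂KE) = 1.48 × 10^-12 m

Since λ ∝ 1/√m at constant kinetic energy, the lighter particle has the longer wavelength.

The proton has the longer de Broglie wavelength.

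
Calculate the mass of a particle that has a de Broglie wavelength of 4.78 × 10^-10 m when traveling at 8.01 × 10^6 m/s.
1.73 × 10^-31 kg

From the de Broglie relation λ = h/(mv), we solve for m:

m = h/(λv)
m = (6.626 × 10^-34 J·s) / (4.78 × 10^-10 m × 8.01 × 10^6 m/s)
m = 1.73 × 10^-31 kg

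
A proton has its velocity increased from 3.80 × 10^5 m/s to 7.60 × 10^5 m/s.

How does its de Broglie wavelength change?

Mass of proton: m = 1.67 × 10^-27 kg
The wavelength decreases by a factor of 2.

Using λ = h/(mv):

Initial wavelength: λ₁ = h/(mv₁) = 1.04 × 10^-12 m
Final wavelength: λ₂ = h/(mv₂) = 5.22 × 10^-13 m

Since λ ∝ 1/v, when velocity increases by a factor of 2, the wavelength decreases by a factor of 2.

λ₂/λ₁ = v₁/v₂ = 1/2

The wavelength decreases by a factor of 2.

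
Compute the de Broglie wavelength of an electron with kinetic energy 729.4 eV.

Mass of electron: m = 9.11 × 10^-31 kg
4.54 × 10^-11 m

Using λ = h/√(2mKE):

First convert KE to Joules: KE = 729.4 eV = 1.169 × 10^-16 J

λ = h/√(2mKE)
λ = (6.626 × 10^-34 J·s) / √(2 × 9.11 × 10^-31 kg × 1.169 × 10^-16 J)
λ = 4.54 × 10^-11 m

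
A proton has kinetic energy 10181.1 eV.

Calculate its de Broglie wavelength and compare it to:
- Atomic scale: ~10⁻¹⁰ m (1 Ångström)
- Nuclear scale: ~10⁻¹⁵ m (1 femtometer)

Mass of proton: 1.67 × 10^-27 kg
λ = 2.84 × 10^-13 m, which is between nuclear and atomic scales.

Using λ = h/√(2mKE):

KE = 10181.1 eV = 1.631 × 10^-15 J

λ = h/√(2mKE)
λ = (6.626 × 10^-34 J·s) / √(2 × 1.67 × 10^-27 kg × 1.631 × 10^-15 J)
λ = 2.84 × 10^-13 m

Comparison:
- Atomic scale (10⁻¹⁰ m): λ is 0.0028× this size
- Nuclear scale (10⁻¹⁵ m): λ is 2.8e+02× this size

The wavelength is between nuclear and atomic scales.

This wavelength is appropriate for probing atomic structure but too large for nuclear physics experiments.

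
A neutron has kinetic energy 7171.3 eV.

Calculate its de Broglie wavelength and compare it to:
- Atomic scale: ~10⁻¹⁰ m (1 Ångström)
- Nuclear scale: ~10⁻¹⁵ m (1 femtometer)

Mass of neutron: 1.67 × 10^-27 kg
λ = 3.38 × 10^-13 m, which is between nuclear and atomic scales.

Using λ = h/√(2mKE):

KE = 7171.3 eV = 1.149 × 10^-15 J

λ = h/√(2mKE)
λ = (6.626 × 10^-34 J·s) / √(2 × 1.67 × 10^-27 kg × 1.149 × 10^-15 J)
λ = 3.38 × 10^-13 m

Comparison:
- Atomic scale (10⁻¹⁰ m): λ is 0.0034× this size
- Nuclear scale (10⁻¹⁵ m): λ is 3.4e+02× this size

The wavelength is between nuclear and atomic scales.

This wavelength is appropriate for probing atomic structure but too large for nuclear physics experiments.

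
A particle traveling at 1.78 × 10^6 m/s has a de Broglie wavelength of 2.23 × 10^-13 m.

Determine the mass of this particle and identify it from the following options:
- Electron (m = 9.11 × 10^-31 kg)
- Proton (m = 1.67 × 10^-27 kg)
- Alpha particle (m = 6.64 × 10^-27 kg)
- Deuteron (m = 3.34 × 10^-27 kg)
The particle is a proton.

From λ = h/(mv), solve for mass:

m = h/(λv)
m = (6.626 × 10^-34 J·s) / (2.23 × 10^-13 m × 1.78 × 10^6 m/s)
m = 1.67 × 10^-27 kg

Comparing with the listed masses, this is closest to a proton.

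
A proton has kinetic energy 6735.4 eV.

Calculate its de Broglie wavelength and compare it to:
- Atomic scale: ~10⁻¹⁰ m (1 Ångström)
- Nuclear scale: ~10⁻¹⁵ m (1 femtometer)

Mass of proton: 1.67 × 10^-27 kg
λ = 3.49 × 10^-13 m, which is between nuclear and atomic scales.

Using λ = h/√(2mKE):

KE = 6735.4 eV = 1.079 × 10^-15 J

λ = h/√(2mKE)
λ = (6.626 × 10^-34 J·s) / √(2 × 1.67 × 10^-27 kg × 1.079 × 10^-15 J)
λ = 3.49 × 10^-13 m

Comparison:
- Atomic scale (10⁻¹⁰ m): λ is 0.0035× this size
- Nuclear scale (10⁻¹⁵ m): λ is 3.5e+02× this size

The wavelength is between nuclear and atomic scales.

This wavelength is appropriate for probing atomic structure but too large for nuclear physics experiments.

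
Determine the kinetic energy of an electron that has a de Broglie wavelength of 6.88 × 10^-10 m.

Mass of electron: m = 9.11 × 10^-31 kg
5.09 × 10^-19 J (or 3.18 eV)

From λ = h/√(2mKE), we solve for KE:

λ² = h²/(2mKE)
KE = h²/(2mλ²)
KE = (6.626 × 10^-34 J·s)² / (2 × 9.11 × 10^-31 kg × (6.88 × 10^-10 m)²)
KE = 5.09 × 10^-19 J
KE = 3.18 eV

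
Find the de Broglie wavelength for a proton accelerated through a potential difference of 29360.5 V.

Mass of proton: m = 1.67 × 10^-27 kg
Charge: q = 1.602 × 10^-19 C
1.67 × 10^-13 m

When a particle is accelerated through voltage V, it gains kinetic energy KE = qV.

The de Broglie wavelength is then λ = h/√(2mqV):

λ = h/√(2mqV)
λ = (6.626 × 10^-34 J·s) / √(2 × 1.67 × 10^-27 kg × 1.602 × 10^-19 C × 29360.5 V)
λ = 1.67 × 10^-13 m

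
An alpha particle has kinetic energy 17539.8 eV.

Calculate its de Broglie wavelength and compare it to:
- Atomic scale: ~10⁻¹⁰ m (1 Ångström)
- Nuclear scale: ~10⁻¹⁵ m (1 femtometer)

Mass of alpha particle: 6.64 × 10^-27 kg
λ = 1.08 × 10^-13 m, which is between nuclear and atomic scales.

Using λ = h/√(2mKE):

KE = 17539.8 eV = 2.810 × 10^-15 J

λ = h/√(2mKE)
λ = (6.626 × 10^-34 J·s) / √(2 × 6.64 × 10^-27 kg × 2.810 × 10^-15 J)
λ = 1.08 × 10^-13 m

Comparison:
- Atomic scale (10⁻¹⁰ m): λ is 0.0011× this size
- Nuclear scale (10⁻¹⁵ m): λ is 1.1e+02× this size

The wavelength is between nuclear and atomic scales.

This wavelength is appropriate for probing atomic structure but too large for nuclear physics experiments.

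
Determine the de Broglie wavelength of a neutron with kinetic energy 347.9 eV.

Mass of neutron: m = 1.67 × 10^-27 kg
1.54 × 10^-12 m

Using λ = h/√(2mKE):

First convert KE to Joules: KE = 347.9 eV = 5.574 × 10^-17 J

λ = h/√(2mKE)
λ = (6.626 × 10^-34 J·s) / √(2 × 1.67 × 10^-27 kg × 5.574 × 10^-17 J)
λ = 1.54 × 10^-12 m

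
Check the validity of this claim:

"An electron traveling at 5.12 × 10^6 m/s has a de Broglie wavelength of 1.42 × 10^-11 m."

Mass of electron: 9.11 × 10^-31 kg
False

The claim is incorrect.

Using λ = h/(mv):
λ = (6.626 × 10^-34 J·s) / (9.11 × 10^-31 kg × 5.12 × 10^6 m/s)
λ = 1.42 × 10^-10 m

The actual wavelength differs from the claimed 1.42 × 10^-11 m.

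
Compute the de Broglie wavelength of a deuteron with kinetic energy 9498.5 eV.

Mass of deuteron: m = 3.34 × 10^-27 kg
2.08 × 10^-13 m

Using λ = h/√(2mKE):

First convert KE to Joules: KE = 9498.5 eV = 1.522 × 10^-15 J

λ = h/√(2mKE)
λ = (6.626 × 10^-34 J·s) / √(2 × 3.34 × 10^-27 kg × 1.522 × 10^-15 J)
λ = 2.08 × 10^-13 m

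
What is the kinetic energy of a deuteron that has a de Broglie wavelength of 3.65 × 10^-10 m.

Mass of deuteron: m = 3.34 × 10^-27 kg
4.93 × 10^-22 J (or 3.08 × 10^-3 eV)

From λ = h/√(2mKE), we solve for KE:

λ² = h²/(2mKE)
KE = h²/(2mλ²)
KE = (6.626 × 10^-34 J·s)² / (2 × 3.34 × 10^-27 kg × (3.65 × 10^-10 m)²)
KE = 4.93 × 10^-22 J
KE = 3.08 × 10^-3 eV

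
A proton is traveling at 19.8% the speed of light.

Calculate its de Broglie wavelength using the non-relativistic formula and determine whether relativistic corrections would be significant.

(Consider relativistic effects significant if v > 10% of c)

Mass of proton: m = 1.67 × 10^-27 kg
Yes, relativistic corrections are needed.

Using the non-relativistic de Broglie formula λ = h/(mv):

v = 19.8% × c = 5.936 × 10^7 m/s

λ = h/(mv)
λ = (6.626 × 10^-34 J·s) / (1.67 × 10^-27 kg × 5.936 × 10^7 m/s)
λ = 6.68 × 10^-15 m

Since v = 19.8% of c > 10% of c, relativistic corrections ARE significant and the actual wavelength would differ from this non-relativistic estimate.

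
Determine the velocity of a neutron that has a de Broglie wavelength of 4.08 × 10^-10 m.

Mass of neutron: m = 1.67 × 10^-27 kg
9.72 × 10^2 m/s

From the de Broglie relation λ = h/(mv), we solve for v:

v = h/(mλ)
v = (6.626 × 10^-34 J·s) / (1.67 × 10^-27 kg × 4.08 × 10^-10 m)
v = 9.72 × 10^2 m/s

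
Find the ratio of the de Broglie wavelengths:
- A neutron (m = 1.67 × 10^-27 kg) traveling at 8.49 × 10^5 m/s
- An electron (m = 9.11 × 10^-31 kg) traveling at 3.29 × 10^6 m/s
λ₁/λ₂ = 2.11 × 10^-3

Using λ = h/(mv):

λ₁ = h/(m₁v₁) = 4.67 × 10^-13 m
λ₂ = h/(m₂v₂) = 2.21 × 10^-10 m

Ratio λ₁/λ₂ = (m₂v₂)/(m₁v₁)
         = (9.11 × 10^-31 kg × 3.29 × 10^6 m/s) / (1.67 × 10^-27 kg × 8.49 × 10^5 m/s)
         = 2.11 × 10^-3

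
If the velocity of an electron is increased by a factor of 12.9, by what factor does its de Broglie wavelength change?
The wavelength decreases by a factor of 12.9.

From λ = h/(mv), the wavelength is inversely proportional to velocity:

λ ∝ 1/v

If v → 12.9v, then λ → λ/12.9

When velocity is increased by a factor of 12.9, the wavelength decreases by a factor of 12.9.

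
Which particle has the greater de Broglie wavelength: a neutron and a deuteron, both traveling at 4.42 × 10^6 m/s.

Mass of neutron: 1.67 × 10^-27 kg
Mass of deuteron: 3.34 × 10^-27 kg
The neutron has the longer wavelength.

Using λ = h/(mv), since both particles have the same velocity, the wavelength depends only on mass.

For neutron: λ₁ = h/(m₁v) = 8.98 × 10^-14 m
For deuteron: λ₂ = h/(m₂v) = 4.49 × 10^-14 m

Since λ ∝ 1/m at constant velocity, the lighter particle has the longer wavelength.

The neutron has the longer de Broglie wavelength.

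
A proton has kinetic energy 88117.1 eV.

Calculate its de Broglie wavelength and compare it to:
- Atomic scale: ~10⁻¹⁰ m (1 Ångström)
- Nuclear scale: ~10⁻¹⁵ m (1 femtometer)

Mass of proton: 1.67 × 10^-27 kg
λ = 9.65 × 10^-14 m, which is between nuclear and atomic scales.

Using λ = h/√(2mKE):

KE = 88117.1 eV = 1.412 × 10^-14 J

λ = h/√(2mKE)
λ = (6.626 × 10^-34 J·s) / √(2 × 1.67 × 10^-27 kg × 1.412 × 10^-14 J)
λ = 9.65 × 10^-14 m

Comparison:
- Atomic scale (10⁻¹⁰ m): λ is 0.00096× this size
- Nuclear scale (10⁻¹⁵ m): λ is 96× this size

The wavelength is between nuclear and atomic scales.

This wavelength is appropriate for probing atomic structure but too large for nuclear physics experiments.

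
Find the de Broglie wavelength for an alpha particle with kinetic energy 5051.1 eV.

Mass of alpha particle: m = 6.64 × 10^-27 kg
2.02 × 10^-13 m

Using λ = h/√(2mKE):

First convert KE to Joules: KE = 5051.1 eV = 8.093 × 10^-16 J

λ = h/√(2mKE)
λ = (6.626 × 10^-34 J·s) / √(2 × 6.64 × 10^-27 kg × 8.093 × 10^-16 J)
λ = 2.02 × 10^-13 m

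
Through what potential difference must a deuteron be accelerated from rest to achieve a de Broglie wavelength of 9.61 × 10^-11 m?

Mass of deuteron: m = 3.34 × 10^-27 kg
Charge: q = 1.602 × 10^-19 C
4.44 × 10^-2 V

From λ = h/√(2mqV), we solve for V:

λ² = h²/(2mqV)
V = h²/(2mqλ²)
V = (6.626 × 10^-34 J·s)² / (2 × 3.34 × 10^-27 kg × 1.602 × 10^-19 C × (9.61 × 10^-11 m)²)
V = 4.44 × 10^-2 V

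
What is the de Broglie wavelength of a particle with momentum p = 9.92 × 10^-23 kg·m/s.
6.68 × 10^-12 m

Using the de Broglie relation λ = h/p:

λ = h/p
λ = (6.626 × 10^-34 J·s) / (9.92 × 10^-23 kg·m/s)
λ = 6.68 × 10^-12 m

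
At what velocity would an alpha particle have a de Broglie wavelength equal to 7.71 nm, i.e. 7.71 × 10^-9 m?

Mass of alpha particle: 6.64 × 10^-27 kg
1.29 × 10^1 m/s

From λ = h/(mv), solve for v:

v = h/(mλ)
v = (6.626 × 10^-34 J·s) / (6.64 × 10^-27 kg × 7.71 × 10^-9 m)
v = 1.29 × 10^1 m/s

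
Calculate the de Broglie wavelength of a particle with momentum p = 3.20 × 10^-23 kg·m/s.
2.07 × 10^-11 m

Using the de Broglie relation λ = h/p:

λ = h/p
λ = (6.626 × 10^-34 J·s) / (3.20 × 10^-23 kg·m/s)
λ = 2.07 × 10^-11 m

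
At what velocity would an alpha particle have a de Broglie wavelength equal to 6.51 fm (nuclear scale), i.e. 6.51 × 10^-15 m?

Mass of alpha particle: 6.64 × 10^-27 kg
1.53 × 10^7 m/s

From λ = h/(mv), solve for v:

v = h/(mλ)
v = (6.626 × 10^-34 J·s) / (6.64 × 10^-27 kg × 6.51 × 10^-15 m)
v = 1.53 × 10^7 m/s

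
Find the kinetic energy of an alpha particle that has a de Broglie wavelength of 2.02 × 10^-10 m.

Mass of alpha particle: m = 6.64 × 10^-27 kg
8.10 × 10^-22 J (or 5.06 × 10^-3 eV)

From λ = h/√(2mKE), we solve for KE:

λ² = h²/(2mKE)
KE = h²/(2mλ²)
KE = (6.626 × 10^-34 J·s)² / (2 × 6.64 × 10^-27 kg × (2.02 × 10^-10 m)²)
KE = 8.10 × 10^-22 J
KE = 5.06 × 10^-3 eV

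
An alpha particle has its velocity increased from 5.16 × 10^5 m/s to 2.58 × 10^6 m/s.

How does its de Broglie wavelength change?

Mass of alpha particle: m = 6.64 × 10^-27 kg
The wavelength decreases by a factor of 5.

Using λ = h/(mv):

Initial wavelength: λ₁ = h/(mv₁) = 1.93 × 10^-13 m
Final wavelength: λ₂ = h/(mv₂) = 3.87 × 10^-14 m

Since λ ∝ 1/v, when velocity increases by a factor of 5, the wavelength decreases by a factor of 5.

λ₂/λ₁ = v₁/v₂ = 1/5

The wavelength decreases by a factor of 5.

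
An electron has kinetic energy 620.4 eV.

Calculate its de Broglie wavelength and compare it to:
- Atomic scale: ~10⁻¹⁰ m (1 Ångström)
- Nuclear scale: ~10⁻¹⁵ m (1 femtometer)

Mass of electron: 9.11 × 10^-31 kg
λ = 4.92 × 10^-11 m, which is between nuclear and atomic scales.

Using λ = h/√(2mKE):

KE = 620.4 eV = 9.940 × 10^-17 J

λ = h/√(2mKE)
λ = (6.626 × 10^-34 J·s) / √(2 × 9.11 × 10^-31 kg × 9.940 × 10^-17 J)
λ = 4.92 × 10^-11 m

Comparison:
- Atomic scale (10⁻¹⁰ m): λ is 0.49× this size
- Nuclear scale (10⁻¹⁵ m): λ is 4.9e+04× this size

The wavelength is between nuclear and atomic scales.

This wavelength is appropriate for probing atomic structure but too large for nuclear physics experiments.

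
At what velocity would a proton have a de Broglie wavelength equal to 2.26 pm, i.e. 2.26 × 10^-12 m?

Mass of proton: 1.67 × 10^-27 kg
1.76 × 10^5 m/s

From λ = h/(mv), solve for v:

v = h/(mλ)
v = (6.626 × 10^-34 J·s) / (1.67 × 10^-27 kg × 2.26 × 10^-12 m)
v = 1.76 × 10^5 m/s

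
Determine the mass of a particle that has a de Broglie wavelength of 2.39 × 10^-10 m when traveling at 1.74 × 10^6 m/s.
1.59 × 10^-30 kg

From the de Broglie relation λ = h/(mv), we solve for m:

m = h/(λv)
m = (6.626 × 10^-34 J·s) / (2.39 × 10^-10 m × 1.74 × 10^6 m/s)
m = 1.59 × 10^-30 kg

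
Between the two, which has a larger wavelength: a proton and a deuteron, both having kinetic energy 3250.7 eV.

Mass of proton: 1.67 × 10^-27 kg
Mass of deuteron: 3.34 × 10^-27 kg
The proton has the longer wavelength.

Using λ = h/√(2mKE):

For proton: λ₁ = h/√(2m₁KE) = 5.02 × 10^-13 m
For deuteron: λ₂ = h/√(2m₂KE) = 3.55 × 10^-13 m

Since λ ∝ 1/√m at constant kinetic energy, the lighter particle has the longer wavelength.

The proton has the longer de Broglie wavelength.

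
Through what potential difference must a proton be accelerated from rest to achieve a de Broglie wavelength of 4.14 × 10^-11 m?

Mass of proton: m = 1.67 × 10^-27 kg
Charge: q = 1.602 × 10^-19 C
4.79 × 10^-1 V

From λ = h/√(2mqV), we solve for V:

λ² = h²/(2mqV)
V = h²/(2mqλ²)
V = (6.626 × 10^-34 J·s)² / (2 × 1.67 × 10^-27 kg × 1.602 × 10^-19 C × (4.14 × 10^-11 m)²)
V = 4.79 × 10^-1 V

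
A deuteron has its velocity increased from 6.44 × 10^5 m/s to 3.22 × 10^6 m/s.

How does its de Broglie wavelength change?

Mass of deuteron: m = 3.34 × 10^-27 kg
The wavelength decreases by a factor of 5.

Using λ = h/(mv):

Initial wavelength: λ₁ = h/(mv₁) = 3.08 × 10^-13 m
Final wavelength: λ₂ = h/(mv₂) = 6.16 × 10^-14 m

Since λ ∝ 1/v, when velocity increases by a factor of 5, the wavelength decreases by a factor of 5.

λ₂/λ₁ = v₁/v₂ = 1/5

The wavelength decreases by a factor of 5.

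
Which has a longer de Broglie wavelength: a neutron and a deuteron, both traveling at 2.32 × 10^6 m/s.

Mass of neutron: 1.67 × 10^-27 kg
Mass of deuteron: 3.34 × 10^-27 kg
The neutron has the longer wavelength.

Using λ = h/(mv), since both particles have the same velocity, the wavelength depends only on mass.

For neutron: λ₁ = h/(m₁v) = 1.71 × 10^-13 m
For deuteron: λ₂ = h/(m₂v) = 8.55 × 10^-14 m

Since λ ∝ 1/m at constant velocity, the lighter particle has the longer wavelength.

The neutron has the longer de Broglie wavelength.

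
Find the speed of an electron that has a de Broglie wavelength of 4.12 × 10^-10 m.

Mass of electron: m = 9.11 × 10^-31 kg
1.77 × 10^6 m/s

From the de Broglie relation λ = h/(mv), we solve for v:

v = h/(mλ)
v = (6.626 × 10^-34 J·s) / (9.11 × 10^-31 kg × 4.12 × 10^-10 m)
v = 1.77 × 10^6 m/s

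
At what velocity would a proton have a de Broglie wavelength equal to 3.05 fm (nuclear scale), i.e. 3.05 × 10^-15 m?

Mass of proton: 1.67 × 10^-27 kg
1.30 × 10^8 m/s

From λ = h/(mv), solve for v:

v = h/(mλ)
v = (6.626 × 10^-34 J·s) / (1.67 × 10^-27 kg × 3.05 × 10^-15 m)
v = 1.30 × 10^8 m/s

Note: This velocity is 43.4% of the speed of light, so relativistic corrections would be needed for a more accurate calculation.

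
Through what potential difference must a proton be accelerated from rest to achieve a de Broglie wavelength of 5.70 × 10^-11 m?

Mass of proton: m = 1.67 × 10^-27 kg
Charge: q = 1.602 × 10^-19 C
2.53 × 10^-1 V

From λ = h/√(2mqV), we solve for V:

λ² = h²/(2mqV)
V = h²/(2mqλ²)
V = (6.626 × 10^-34 J·s)² / (2 × 1.67 × 10^-27 kg × 1.602 × 10^-19 C × (5.70 × 10^-11 m)²)
V = 2.53 × 10^-1 V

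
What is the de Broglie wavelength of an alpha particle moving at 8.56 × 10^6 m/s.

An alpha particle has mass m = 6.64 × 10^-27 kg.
1.17 × 10^-14 m

Using the de Broglie relation λ = h/(mv):

λ = h/(mv)
λ = (6.626 × 10^-34 J·s) / (6.64 × 10^-27 kg × 8.56 × 10^6 m/s)
λ = 1.17 × 10^-14 m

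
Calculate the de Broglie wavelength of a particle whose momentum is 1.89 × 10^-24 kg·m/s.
3.51 × 10^-10 m

Using the de Broglie relation λ = h/p:

λ = h/p
λ = (6.626 × 10^-34 J·s) / (1.89 × 10^-24 kg·m/s)
λ = 3.51 × 10^-10 m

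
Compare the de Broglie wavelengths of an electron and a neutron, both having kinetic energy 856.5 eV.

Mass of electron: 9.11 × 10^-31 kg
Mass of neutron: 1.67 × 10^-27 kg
The electron has the longer wavelength.

Using λ = h/√(2mKE):

For electron: λ₁ = h/√(2m₁KE) = 4.19 × 10^-11 m
For neutron: λ₂ = h/√(2m₂KE) = 9.79 × 10^-13 m

Since λ ∝ 1/√m at constant kinetic energy, the lighter particle has the longer wavelength.

The electron has the longer de Broglie wavelength.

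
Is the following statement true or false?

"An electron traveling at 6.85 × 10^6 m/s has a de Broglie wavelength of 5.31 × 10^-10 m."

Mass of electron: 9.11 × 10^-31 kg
False

The claim is incorrect.

Using λ = h/(mv):
λ = (6.626 × 10^-34 J·s) / (9.11 × 10^-31 kg × 6.85 × 10^6 m/s)
λ = 1.06 × 10^-10 m

The actual wavelength differs from the claimed 5.31 × 10^-10 m.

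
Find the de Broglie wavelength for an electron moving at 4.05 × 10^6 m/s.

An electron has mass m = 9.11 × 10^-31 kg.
1.80 × 10^-10 m

Using the de Broglie relation λ = h/(mv):

λ = h/(mv)
λ = (6.626 × 10^-34 J·s) / (9.11 × 10^-31 kg × 4.05 × 10^6 m/s)
λ = 1.80 × 10^-10 m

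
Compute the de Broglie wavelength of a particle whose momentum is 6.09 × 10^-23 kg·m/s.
1.09 × 10^-11 m

Using the de Broglie relation λ = h/p:

λ = h/p
λ = (6.626 × 10^-34 J·s) / (6.09 × 10^-23 kg·m/s)
λ = 1.09 × 10^-11 m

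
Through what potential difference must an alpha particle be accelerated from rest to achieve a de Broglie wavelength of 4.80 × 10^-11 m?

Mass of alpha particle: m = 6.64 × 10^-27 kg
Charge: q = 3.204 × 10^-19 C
4.48 × 10^-2 V

From λ = h/√(2mqV), we solve for V:

λ² = h²/(2mqV)
V = h²/(2mqλ²)
V = (6.626 × 10^-34 J·s)² / (2 × 6.64 × 10^-27 kg × 3.204 × 10^-19 C × (4.80 × 10^-11 m)²)
V = 4.48 × 10^-2 V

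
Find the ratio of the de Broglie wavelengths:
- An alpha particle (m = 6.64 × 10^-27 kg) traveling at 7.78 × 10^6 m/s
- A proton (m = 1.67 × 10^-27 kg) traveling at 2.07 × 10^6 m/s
λ₁/λ₂ = 0.0669

Using λ = h/(mv):

λ₁ = h/(m₁v₁) = 1.28 × 10^-14 m
λ₂ = h/(m₂v₂) = 1.92 × 10^-13 m

Ratio λ₁/λ₂ = (m₂v₂)/(m₁v₁)
         = (1.67 × 10^-27 kg × 2.07 × 10^6 m/s) / (6.64 × 10^-27 kg × 7.78 × 10^6 m/s)
         = 0.0669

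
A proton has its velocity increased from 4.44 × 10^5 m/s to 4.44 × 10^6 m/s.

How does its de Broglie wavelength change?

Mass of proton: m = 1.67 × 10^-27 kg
The wavelength decreases by a factor of 10.

Using λ = h/(mv):

Initial wavelength: λ₁ = h/(mv₁) = 8.94 × 10^-13 m
Final wavelength: λ₂ = h/(mv₂) = 8.94 × 10^-14 m

Since λ ∝ 1/v, when velocity increases by a factor of 10, the wavelength decreases by a factor of 10.

λ₂/λ₁ = v₁/v₂ = 1/10

The wavelength decreases by a factor of 10.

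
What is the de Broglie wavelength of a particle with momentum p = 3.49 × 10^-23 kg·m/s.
1.90 × 10^-11 m

Using the de Broglie relation λ = h/p:

λ = h/p
λ = (6.626 × 10^-34 J·s) / (3.49 × 10^-23 kg·m/s)
λ = 1.90 × 10^-11 m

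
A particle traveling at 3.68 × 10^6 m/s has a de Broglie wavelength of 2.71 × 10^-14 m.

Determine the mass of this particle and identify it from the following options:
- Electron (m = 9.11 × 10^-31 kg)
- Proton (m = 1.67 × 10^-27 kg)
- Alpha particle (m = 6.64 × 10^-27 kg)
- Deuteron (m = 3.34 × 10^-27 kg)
The particle is an alpha particle.

From λ = h/(mv), solve for mass:

m = h/(λv)
m = (6.626 × 10^-34 J·s) / (2.71 × 10^-14 m × 3.68 × 10^6 m/s)
m = 6.64 × 10^-27 kg

Comparing with the listed masses, this is closest to an alpha particle.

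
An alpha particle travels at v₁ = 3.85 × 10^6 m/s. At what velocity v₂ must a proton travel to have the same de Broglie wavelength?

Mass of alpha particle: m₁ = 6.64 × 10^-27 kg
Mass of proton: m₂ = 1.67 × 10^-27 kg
v₂ = 1.53 × 10^7 m/s

For equal de Broglie wavelengths: λ₁ = λ₂

h/(m₁v₁) = h/(m₂v₂)
m₁v₁ = m₂v₂
v₂ = v₁ · (m₁/m₂)

v₂ = 3.85 × 10^6 m/s × (6.64 × 10^-27 kg / 1.67 × 10^-27 kg)
v₂ = 1.53 × 10^7 m/s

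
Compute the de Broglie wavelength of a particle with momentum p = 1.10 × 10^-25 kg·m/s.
6.02 × 10^-9 m

Using the de Broglie relation λ = h/p:

λ = h/p
λ = (6.626 × 10^-34 J·s) / (1.10 × 10^-25 kg·m/s)
λ = 6.02 × 10^-9 m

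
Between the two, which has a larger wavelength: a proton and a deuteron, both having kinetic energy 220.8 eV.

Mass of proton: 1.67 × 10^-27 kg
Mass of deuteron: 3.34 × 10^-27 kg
The proton has the longer wavelength.

Using λ = h/√(2mKE):

For proton: λ₁ = h/√(2m₁KE) = 1.93 × 10^-12 m
For deuteron: λ₂ = h/√(2m₂KE) = 1.36 × 10^-12 m

Since λ ∝ 1/√m at constant kinetic energy, the lighter particle has the longer wavelength.

The proton has the longer de Broglie wavelength.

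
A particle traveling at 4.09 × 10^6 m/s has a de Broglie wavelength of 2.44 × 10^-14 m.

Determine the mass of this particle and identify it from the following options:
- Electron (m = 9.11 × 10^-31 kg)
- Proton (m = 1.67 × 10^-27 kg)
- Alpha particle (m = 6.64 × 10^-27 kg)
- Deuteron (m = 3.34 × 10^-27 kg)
The particle is an alpha particle.

From λ = h/(mv), solve for mass:

m = h/(λv)
m = (6.626 × 10^-34 J·s) / (2.44 × 10^-14 m × 4.09 × 10^6 m/s)
m = 6.64 × 10^-27 kg

Comparing with the listed masses, this is closest to an alpha particle.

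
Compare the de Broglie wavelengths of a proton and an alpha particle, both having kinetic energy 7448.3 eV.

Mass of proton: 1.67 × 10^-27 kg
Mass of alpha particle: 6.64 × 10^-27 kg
The proton has the longer wavelength.

Using λ = h/√(2mKE):

For proton: λ₁ = h/√(2m₁KE) = 3.32 × 10^-13 m
For alpha particle: λ₂ = h/√(2m₂KE) = 1.66 × 10^-13 m

Since λ ∝ 1/√m at constant kinetic energy, the lighter particle has the longer wavelength.

The proton has the longer de Broglie wavelength.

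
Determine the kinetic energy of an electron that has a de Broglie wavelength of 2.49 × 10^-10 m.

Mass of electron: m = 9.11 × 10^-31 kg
3.89 × 10^-18 J (or 24.3 eV)

From λ = h/√(2mKE), we solve for KE:

λ² = h²/(2mKE)
KE = h²/(2mλ²)
KE = (6.626 × 10^-34 J·s)² / (2 × 9.11 × 10^-31 kg × (2.49 × 10^-10 m)²)
KE = 3.89 × 10^-18 J
KE = 24.3 eV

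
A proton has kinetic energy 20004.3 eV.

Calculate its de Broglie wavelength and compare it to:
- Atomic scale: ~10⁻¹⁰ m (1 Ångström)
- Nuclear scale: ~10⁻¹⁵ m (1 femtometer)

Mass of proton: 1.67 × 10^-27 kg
λ = 2.03 × 10^-13 m, which is between nuclear and atomic scales.

Using λ = h/√(2mKE):

KE = 20004.3 eV = 3.205 × 10^-15 J

λ = h/√(2mKE)
λ = (6.626 × 10^-34 J·s) / √(2 × 1.67 × 10^-27 kg × 3.205 × 10^-15 J)
λ = 2.03 × 10^-13 m

Comparison:
- Atomic scale (10⁻¹⁰ m): λ is 0.002× this size
- Nuclear scale (10⁻¹⁵ m): λ is 2e+02× this size

The wavelength is between nuclear and atomic scales.

This wavelength is appropriate for probing atomic structure but too large for nuclear physics experiments.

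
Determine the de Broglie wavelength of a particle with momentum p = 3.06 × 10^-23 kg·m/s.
2.17 × 10^-11 m

Using the de Broglie relation λ = h/p:

λ = h/p
λ = (6.626 × 10^-34 J·s) / (3.06 × 10^-23 kg·m/s)
λ = 2.17 × 10^-11 m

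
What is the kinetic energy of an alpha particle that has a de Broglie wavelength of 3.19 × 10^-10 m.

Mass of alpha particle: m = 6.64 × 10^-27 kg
3.25 × 10^-22 J (or 2.03 × 10^-3 eV)

From λ = h/√(2mKE), we solve for KE:

λ² = h²/(2mKE)
KE = h²/(2mλ²)
KE = (6.626 × 10^-34 J·s)² / (2 × 6.64 × 10^-27 kg × (3.19 × 10^-10 m)²)
KE = 3.25 × 10^-22 J
KE = 2.03 × 10^-3 eV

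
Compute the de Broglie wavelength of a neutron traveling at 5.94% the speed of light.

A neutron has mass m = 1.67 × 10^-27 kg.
2.23 × 10^-14 m

Using the de Broglie relation λ = h/(mv):

v = 5.94% × c = 1.781 × 10^7 m/s

λ = h/(mv)
λ = (6.626 × 10^-34 J·s) / (1.67 × 10^-27 kg × 1.781 × 10^7 m/s)
λ = 2.23 × 10^-14 m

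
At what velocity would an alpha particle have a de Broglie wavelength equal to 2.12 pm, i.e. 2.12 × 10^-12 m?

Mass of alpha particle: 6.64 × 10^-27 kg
4.71 × 10^4 m/s

From λ = h/(mv), solve for v:

v = h/(mλ)
v = (6.626 × 10^-34 J·s) / (6.64 × 10^-27 kg × 2.12 × 10^-12 m)
v = 4.71 × 10^4 m/s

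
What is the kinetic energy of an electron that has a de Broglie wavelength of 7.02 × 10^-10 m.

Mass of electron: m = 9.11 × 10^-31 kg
4.89 × 10^-19 J (or 3.05 eV)

From λ = h/√(2mKE), we solve for KE:

λ² = h²/(2mKE)
KE = h²/(2mλ²)
KE = (6.626 × 10^-34 J·s)² / (2 × 9.11 × 10^-31 kg × (7.02 × 10^-10 m)²)
KE = 4.89 × 10^-19 J
KE = 3.05 eV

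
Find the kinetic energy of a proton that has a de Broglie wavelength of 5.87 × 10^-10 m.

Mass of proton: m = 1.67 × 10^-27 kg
3.81 × 10^-22 J (or 2.38 × 10^-3 eV)

From λ = h/√(2mKE), we solve for KE:

λ² = h²/(2mKE)
KE = h²/(2mλ²)
KE = (6.626 × 10^-34 J·s)² / (2 × 1.67 × 10^-27 kg × (5.87 × 10^-10 m)²)
KE = 3.81 × 10^-22 J
KE = 2.38 × 10^-3 eV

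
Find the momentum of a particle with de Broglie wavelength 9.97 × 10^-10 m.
6.65 × 10^-25 kg·m/s

From the de Broglie relation λ = h/p, we solve for p:

p = h/λ
p = (6.626 × 10^-34 J·s) / (9.97 × 10^-10 m)
p = 6.65 × 10^-25 kg·m/s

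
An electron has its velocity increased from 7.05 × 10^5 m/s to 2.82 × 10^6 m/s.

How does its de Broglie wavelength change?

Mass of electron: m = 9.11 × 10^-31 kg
The wavelength decreases by a factor of 4.

Using λ = h/(mv):

Initial wavelength: λ₁ = h/(mv₁) = 1.03 × 10^-9 m
Final wavelength: λ₂ = h/(mv₂) = 2.58 × 10^-10 m

Since λ ∝ 1/v, when velocity increases by a factor of 4, the wavelength decreases by a factor of 4.

λ₂/λ₁ = v₁/v₂ = 1/4

The wavelength decreases by a factor of 4.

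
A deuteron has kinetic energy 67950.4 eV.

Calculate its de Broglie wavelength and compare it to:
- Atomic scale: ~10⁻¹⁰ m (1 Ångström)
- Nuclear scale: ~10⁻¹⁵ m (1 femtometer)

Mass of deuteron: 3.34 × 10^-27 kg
λ = 7.77 × 10^-14 m, which is between nuclear and atomic scales.

Using λ = h/√(2mKE):

KE = 67950.4 eV = 1.089 × 10^-14 J

λ = h/√(2mKE)
λ = (6.626 × 10^-34 J·s) / √(2 × 3.34 × 10^-27 kg × 1.089 × 10^-14 J)
λ = 7.77 × 10^-14 m

Comparison:
- Atomic scale (10⁻¹⁰ m): λ is 0.00078× this size
- Nuclear scale (10⁻¹⁵ m): λ is 78× this size

The wavelength is between nuclear and atomic scales.

This wavelength is appropriate for probing atomic structure but too large for nuclear physics experiments.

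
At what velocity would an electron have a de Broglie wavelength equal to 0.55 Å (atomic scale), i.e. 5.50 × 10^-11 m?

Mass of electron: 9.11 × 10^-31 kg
1.32 × 10^7 m/s

From λ = h/(mv), solve for v:

v = h/(mλ)
v = (6.626 × 10^-34 J·s) / (9.11 × 10^-31 kg × 5.50 × 10^-11 m)
v = 1.32 × 10^7 m/s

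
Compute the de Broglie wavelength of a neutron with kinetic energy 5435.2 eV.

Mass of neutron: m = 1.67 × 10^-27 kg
3.89 × 10^-13 m

Using λ = h/√(2mKE):

First convert KE to Joules: KE = 5435.2 eV = 8.708 × 10^-16 J

λ = h/√(2mKE)
λ = (6.626 × 10^-34 J·s) / √(2 × 1.67 × 10^-27 kg × 8.708 × 10^-16 J)
λ = 3.89 × 10^-13 m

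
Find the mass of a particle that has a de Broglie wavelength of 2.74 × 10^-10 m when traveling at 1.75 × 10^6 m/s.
1.38 × 10^-30 kg

From the de Broglie relation λ = h/(mv), we solve for m:

m = h/(λv)
m = (6.626 × 10^-34 J·s) / (2.74 × 10^-10 m × 1.75 × 10^6 m/s)
m = 1.38 × 10^-30 kg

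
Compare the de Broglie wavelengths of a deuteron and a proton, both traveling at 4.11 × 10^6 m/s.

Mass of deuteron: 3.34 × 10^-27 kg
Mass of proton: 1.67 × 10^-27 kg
The proton has the longer wavelength.

Using λ = h/(mv), since both particles have the same velocity, the wavelength depends only on mass.

For deuteron: λ₁ = h/(m₁v) = 4.83 × 10^-14 m
For proton: λ₂ = h/(m₂v) = 9.65 × 10^-14 m

Since λ ∝ 1/m at constant velocity, the lighter particle has the longer wavelength.

The proton has the longer de Broglie wavelength.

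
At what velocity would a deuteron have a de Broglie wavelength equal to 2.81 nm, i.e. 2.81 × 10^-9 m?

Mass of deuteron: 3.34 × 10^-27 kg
7.06 × 10^1 m/s

From λ = h/(mv), solve for v:

v = h/(mλ)
v = (6.626 × 10^-34 J·s) / (3.34 × 10^-27 kg × 2.81 × 10^-9 m)
v = 7.06 × 10^1 m/s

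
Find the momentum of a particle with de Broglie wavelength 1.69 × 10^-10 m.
3.92 × 10^-24 kg·m/s

From the de Broglie relation λ = h/p, we solve for p:

p = h/λ
p = (6.626 × 10^-34 J·s) / (1.69 × 10^-10 m)
p = 3.92 × 10^-24 kg·m/s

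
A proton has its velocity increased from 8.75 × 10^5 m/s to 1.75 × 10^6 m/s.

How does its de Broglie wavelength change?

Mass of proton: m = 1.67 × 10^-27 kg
The wavelength decreases by a factor of 2.

Using λ = h/(mv):

Initial wavelength: λ₁ = h/(mv₁) = 4.53 × 10^-13 m
Final wavelength: λ₂ = h/(mv₂) = 2.27 × 10^-13 m

Since λ ∝ 1/v, when velocity increases by a factor of 2, the wavelength decreases by a factor of 2.

λ₂/λ₁ = v₁/v₂ = 1/2

The wavelength decreases by a factor of 2.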